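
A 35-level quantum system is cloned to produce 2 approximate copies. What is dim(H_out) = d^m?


Output space = H^(tensor 2) where dim(H) = 35
dim = 35^2
= 1225

1225


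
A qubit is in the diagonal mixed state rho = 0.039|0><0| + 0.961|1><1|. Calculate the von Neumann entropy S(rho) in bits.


S = -p*log2(p) - (1-p)*log2(1-p)
p = 0.0390, 1-p = 0.9610
= -0.0390 * log2(0.0390) - 0.9610 * log2(0.9610)
= -(-0.1825) - (-0.0552)
= 0.2377

0.2377


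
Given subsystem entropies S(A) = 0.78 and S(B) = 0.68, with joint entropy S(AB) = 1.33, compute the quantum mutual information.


I(A:B) = S(A) + S(B) - S(AB)
= 0.78 + 0.68 - 1.33
= 0.1300

0.1300


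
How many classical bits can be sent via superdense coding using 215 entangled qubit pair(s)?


Superdense coding allows 2 classical bits per shared entangled pair.
215 pair(s) -> 2 * 215 = 430 classical bits

430


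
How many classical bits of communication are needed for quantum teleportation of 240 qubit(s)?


Quantum teleportation requires 2 classical bits per qubit teleported.
240 qubit(s) -> 2 * 240 = 480 classical bits

480


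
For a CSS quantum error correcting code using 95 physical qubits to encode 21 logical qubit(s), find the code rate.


Code rate R = k/n
= 21/95
= 0.2211

0.2211


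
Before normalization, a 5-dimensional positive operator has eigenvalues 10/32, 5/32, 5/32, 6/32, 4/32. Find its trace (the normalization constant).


tr(M) = sum of eigenvalues
= 10/32 + 5/32 + 5/32 + 6/32 + 4/32
= 30/32
= 0.9375

0.9375


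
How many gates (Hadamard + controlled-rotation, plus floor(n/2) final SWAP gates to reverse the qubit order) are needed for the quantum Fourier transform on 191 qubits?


Hadamard gates: 191
Controlled rotations: n*(n-1)/2 = 191*190/2 = 18145
SWAP gates: floor(n/2) = floor(191/2) = 95
Total = 191 + 18145 + 95
= 18431

18431


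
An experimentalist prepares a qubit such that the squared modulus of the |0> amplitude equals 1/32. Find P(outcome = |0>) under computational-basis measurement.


|alpha|^2 = 1/32 = 0.0312
|beta|^2 = 1 - 1/32 = 31/32 = 0.9688
P(|0>) = |alpha|^2 = 0.0312

0.0312


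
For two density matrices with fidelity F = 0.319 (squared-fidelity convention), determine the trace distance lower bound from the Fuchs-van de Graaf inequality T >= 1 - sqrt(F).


Fuchs-van de Graaf (squared-fidelity convention): 1 - sqrt(F) <= T <= sqrt(1 - F).
Lower bound: T >= 1 - sqrt(F)
sqrt(F) = sqrt(0.319) = 0.5648
T >= 1 - 0.5648
T >= 0.4352

0.4352


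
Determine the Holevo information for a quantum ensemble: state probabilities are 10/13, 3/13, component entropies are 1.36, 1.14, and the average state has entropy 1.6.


chi = S(rho) - sum_i p_i * S(rho_i)
Weighted entropy = 10/13 * 1.36 + 3/13 * 1.14
= 1.3092
chi = 1.6 - 1.3092
= 0.2908

0.2908


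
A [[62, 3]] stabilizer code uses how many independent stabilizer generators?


For an [[n,k]] stabilizer code:
Number of stabilizer generators = n - k
= 62 - 3
= 59

59


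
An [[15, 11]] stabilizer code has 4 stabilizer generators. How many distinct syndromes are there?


Each stabilizer generator gives a binary (+1 or -1) measurement outcome.
With 4 independent generators:
Total syndromes = 2^4
= 16

16


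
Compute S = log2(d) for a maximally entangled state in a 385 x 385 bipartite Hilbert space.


For a maximally entangled state in d x d:
S = log2(d) = log2(385)
= 8.5887

8.5887


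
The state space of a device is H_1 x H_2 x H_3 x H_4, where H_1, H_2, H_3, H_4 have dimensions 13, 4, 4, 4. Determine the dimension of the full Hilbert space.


dim(H_1 x H_2 x H_3 x H_4) = 13 * 4 * 4 * 4
= 52 * 4 * 4
= 208 * 4
= 832

832


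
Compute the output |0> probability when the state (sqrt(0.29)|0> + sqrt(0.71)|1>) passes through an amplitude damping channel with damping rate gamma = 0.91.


For amplitude damping with parameter gamma on state sqrt(a)|0> + sqrt(b)|1>:
alpha^2 = 0.29, beta^2 = 0.71
P(|0>) = alpha^2 + gamma * beta^2
= 0.29 + 0.91 * 0.71
= 0.29 + 0.6461
= 0.9361

0.9361


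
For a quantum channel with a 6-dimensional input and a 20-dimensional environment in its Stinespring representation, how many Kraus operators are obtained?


Tracing out the environment in an orthonormal basis {|i>_E} gives Kraus operators K_i = <i|_E U |0>_E.
Number of Kraus operators = dim(H_env) = d_env
= 20

20


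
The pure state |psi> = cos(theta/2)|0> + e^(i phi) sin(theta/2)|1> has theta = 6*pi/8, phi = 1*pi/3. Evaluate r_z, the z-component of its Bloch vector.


theta = 2.3562, phi = 1.0472
r_z = cos(theta) = -0.7071

-0.7071


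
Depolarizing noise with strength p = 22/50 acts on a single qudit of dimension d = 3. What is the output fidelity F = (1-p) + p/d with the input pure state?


F = (1-p) + p/d
= (1 - 0.4400) + 0.4400/3
= 0.5600 + 0.1467
= 0.7067

0.7067


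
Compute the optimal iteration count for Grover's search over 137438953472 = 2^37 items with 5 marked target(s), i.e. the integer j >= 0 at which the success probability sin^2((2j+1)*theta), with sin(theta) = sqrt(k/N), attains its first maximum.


After j Grover iterations the success probability is P(j) = sin^2((2j+1)*theta), where sin(theta) = sqrt(k/N).
N = 2^37 = 137438953472, k = 5
sin(theta) = sqrt(k/N) = 6.031565972e-06
theta = arcsin(sqrt(k/N)) = 6.031565972e-06 rad
P(j) reaches its first maximum when (2j+1)*theta is as close as possible to pi/2, i.e. j = round(pi/(4*theta) - 1/2).
pi/(4*theta) - 1/2 = 130214.1353
(For comparison, the common estimate pi/4 * sqrt(N/k) = 130214.6353; the exact maximiser is used here.)
Optimal iterations = 130214

130214


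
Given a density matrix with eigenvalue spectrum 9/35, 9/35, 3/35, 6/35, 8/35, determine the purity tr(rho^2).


tr(rho^2) = sum of eigenvalues squared
= (9/35)^2 + (9/35)^2 + (3/35)^2 + (6/35)^2 + (8/35)^2
= (81 + 81 + 9 + 36 + 64) / 1225
= 271/1225
= 0.2212

0.2212


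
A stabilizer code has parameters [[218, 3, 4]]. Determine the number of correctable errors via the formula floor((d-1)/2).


Code parameters: [[218, 3, 4]], distance d = 4.
Number of correctable errors = floor((d-1)/2)
= floor((4 - 1)/2)
= floor(3/2)
= 1

1


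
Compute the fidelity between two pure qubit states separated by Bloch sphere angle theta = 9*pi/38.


For states separated by angle theta on Bloch sphere:
F = cos^2(theta/2)
theta = 9*pi/38 = 0.7441
theta/2 = 0.3720
cos(theta/2) = 0.9316
F = 0.8679

0.8679


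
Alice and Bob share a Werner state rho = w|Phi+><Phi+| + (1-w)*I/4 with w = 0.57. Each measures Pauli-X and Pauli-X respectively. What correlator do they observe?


|Phi+> = (|00> + |11>)/sqrt(2)
For the pure Bell state, <X_A X_B> = +1 (Bell-state Pauli correlator).
The maximally-mixed part I/4 has tr(I/4 * P tensor P) = 0 for any traceless Pauli P.
So <X_A X_B>_rho = w * (+1) + (1 - w) * 0
= 0.57 * (+1)
= 0.5700

0.5700


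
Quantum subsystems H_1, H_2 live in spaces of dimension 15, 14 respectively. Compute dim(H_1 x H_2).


dim(H_1 x H_2) = 15 * 14
= 210

210


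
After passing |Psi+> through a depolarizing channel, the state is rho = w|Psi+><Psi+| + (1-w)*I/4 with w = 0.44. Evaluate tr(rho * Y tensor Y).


|Psi+> = (|01> + |10>)/sqrt(2)
For the pure Bell state, <Y_A Y_B> = +1 (Bell-state Pauli correlator).
The maximally-mixed part I/4 has tr(I/4 * P tensor P) = 0 for any traceless Pauli P.
So <Y_A Y_B>_rho = w * (+1) + (1 - w) * 0
= 0.44 * (+1)
= 0.4400

0.4400


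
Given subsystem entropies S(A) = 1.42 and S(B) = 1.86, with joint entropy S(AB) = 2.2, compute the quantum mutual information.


I(A:B) = S(A) + S(B) - S(AB)
= 1.42 + 1.86 - 2.2
= 1.0800

1.0800


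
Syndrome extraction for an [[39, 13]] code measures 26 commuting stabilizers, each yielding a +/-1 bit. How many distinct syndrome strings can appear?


Each stabilizer generator gives a binary (+1 or -1) measurement outcome.
With 26 independent generators:
Total syndromes = 2^26
= 67108864

67108864


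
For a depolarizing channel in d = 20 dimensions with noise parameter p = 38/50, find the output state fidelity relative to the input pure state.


F = (1-p) + p/d
= (1 - 0.7600) + 0.7600/20
= 0.2400 + 0.0380
= 0.2780

0.2780


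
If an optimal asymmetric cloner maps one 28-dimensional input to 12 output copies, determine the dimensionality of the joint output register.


Output space = H^(tensor 12) where dim(H) = 28
dim = 28^12
= 784 (after 2 factors)
= 21952 (after 3 factors)
= 614656 (after 4 factors)
= 17210368 (after 5 factors)
= 481890304 (after 6 factors)
= 13492928512 (after 7 factors)
= 377801998336 (after 8 factors)
= 10578455953408 (after 9 factors)
= 296196766695424 (after 10 factors)
= 8293509467471872 (after 11 factors)
= 232218265089212416 (after 12 factors)
= 232218265089212416

232218265089212416


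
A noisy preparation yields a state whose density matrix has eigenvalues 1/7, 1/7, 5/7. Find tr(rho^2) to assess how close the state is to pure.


tr(rho^2) = sum of eigenvalues squared
= (1/7)^2 + (1/7)^2 + (5/7)^2
= (1 + 1 + 25) / 49
= 27/49
= 0.5510

0.5510


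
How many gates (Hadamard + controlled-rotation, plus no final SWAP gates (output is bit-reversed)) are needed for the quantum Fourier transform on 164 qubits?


Hadamard gates: 164
Controlled rotations: n*(n-1)/2 = 164*163/2 = 13366
SWAP gates: 0 (omitted)
Total = 164 + 13366
= 13530

13530


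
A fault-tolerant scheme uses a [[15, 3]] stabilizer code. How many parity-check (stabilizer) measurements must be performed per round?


For an [[n,k]] stabilizer code:
Number of stabilizer generators = n - k
= 15 - 3
= 12

12


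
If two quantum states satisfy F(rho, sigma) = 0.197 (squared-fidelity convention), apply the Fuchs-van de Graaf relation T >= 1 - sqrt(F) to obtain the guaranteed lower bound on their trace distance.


Fuchs-van de Graaf (squared-fidelity convention): 1 - sqrt(F) <= T <= sqrt(1 - F).
Lower bound: T >= 1 - sqrt(F)
sqrt(F) = sqrt(0.197) = 0.4438
T >= 1 - 0.4438
T >= 0.5562

0.5562


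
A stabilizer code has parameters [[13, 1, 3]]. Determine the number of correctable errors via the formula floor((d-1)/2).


Code parameters: [[13, 1, 3]], distance d = 3.
Number of correctable errors = floor((d-1)/2)
= floor((3 - 1)/2)
= floor(2/2)
= 1

1


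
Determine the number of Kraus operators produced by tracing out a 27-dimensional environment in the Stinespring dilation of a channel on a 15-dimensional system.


Tracing out the environment in an orthonormal basis {|i>_E} gives Kraus operators K_i = <i|_E U |0>_E.
Number of Kraus operators = dim(H_env) = d_env
= 27

27


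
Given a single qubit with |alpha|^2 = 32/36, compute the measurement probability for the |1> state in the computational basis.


|alpha|^2 = 32/36 = 0.8889
|beta|^2 = 1 - 32/36 = 4/36 = 0.1111
P(|1>) = |beta|^2 = 0.1111

0.1111


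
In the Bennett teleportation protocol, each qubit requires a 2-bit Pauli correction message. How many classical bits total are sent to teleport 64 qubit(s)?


Quantum teleportation requires 2 classical bits per qubit teleported.
64 qubit(s) -> 2 * 64 = 128 classical bits

128


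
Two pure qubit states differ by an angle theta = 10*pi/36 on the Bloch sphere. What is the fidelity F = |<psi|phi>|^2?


For states separated by angle theta on Bloch sphere:
F = cos^2(theta/2)
theta = 10*pi/36 = 0.8727
theta/2 = 0.4363
cos(theta/2) = 0.9063
F = 0.8214

0.8214


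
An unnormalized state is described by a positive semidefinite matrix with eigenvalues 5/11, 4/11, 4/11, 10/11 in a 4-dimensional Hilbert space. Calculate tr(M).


tr(M) = sum of eigenvalues
= 5/11 + 4/11 + 4/11 + 10/11
= 23/11
= 2.0909

2.0909


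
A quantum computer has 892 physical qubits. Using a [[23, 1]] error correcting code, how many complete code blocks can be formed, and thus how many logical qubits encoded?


Each code block uses 23 physical qubits for 1 logical qubit(s).
Number of complete blocks = floor(892 / 23) = 38
Logical qubits = 38 * 1
= 38

38


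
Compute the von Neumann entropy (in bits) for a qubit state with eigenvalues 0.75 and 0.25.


S = -p*log2(p) - (1-p)*log2(1-p)
p = 0.7500, 1-p = 0.2500
= -0.7500 * log2(0.7500) - 0.2500 * log2(0.2500)
= -(-0.3113) - (-0.5000)
= 0.8113

0.8113


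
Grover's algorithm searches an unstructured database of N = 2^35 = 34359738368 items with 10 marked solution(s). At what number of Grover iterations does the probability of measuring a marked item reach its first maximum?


After j Grover iterations the success probability is P(j) = sin^2((2j+1)*theta), where sin(theta) = sqrt(k/N).
N = 2^35 = 34359738368, k = 10
sin(theta) = sqrt(k/N) = 1.70598448e-05
theta = arcsin(sqrt(k/N)) = 1.70598448e-05 rad
P(j) reaches its first maximum when (2j+1)*theta is as close as possible to pi/2, i.e. j = round(pi/(4*theta) - 1/2).
pi/(4*theta) - 1/2 = 46037.3258
(For comparison, the common estimate pi/4 * sqrt(N/k) = 46037.8258; the exact maximiser is used here.)
Optimal iterations = 46037

46037


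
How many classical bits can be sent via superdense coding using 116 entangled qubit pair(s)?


Superdense coding allows 2 classical bits per shared entangled pair.
116 pair(s) -> 2 * 116 = 232 classical bits

232


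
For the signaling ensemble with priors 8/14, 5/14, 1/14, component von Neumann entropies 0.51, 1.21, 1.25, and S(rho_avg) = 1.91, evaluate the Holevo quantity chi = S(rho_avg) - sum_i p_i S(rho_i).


chi = S(rho) - sum_i p_i * S(rho_i)
Weighted entropy = 8/14 * 0.51 + 5/14 * 1.21 + 1/14 * 1.25
= 0.8129
chi = 1.91 - 0.8129
= 1.0971

1.0971


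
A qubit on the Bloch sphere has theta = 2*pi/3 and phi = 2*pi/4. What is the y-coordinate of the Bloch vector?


theta = 2.0944, phi = 1.5708
r_y = sin(theta)*sin(phi) = 0.8660 * 1.0000
r_y = 0.8660

0.8660


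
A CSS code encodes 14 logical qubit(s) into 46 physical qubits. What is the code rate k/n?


Code rate R = k/n
= 14/46
= 0.3043

0.3043


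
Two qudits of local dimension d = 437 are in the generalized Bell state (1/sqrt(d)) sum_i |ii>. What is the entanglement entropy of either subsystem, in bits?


For a maximally entangled state in d x d:
S = log2(d) = log2(437)
= 8.7715

8.7715


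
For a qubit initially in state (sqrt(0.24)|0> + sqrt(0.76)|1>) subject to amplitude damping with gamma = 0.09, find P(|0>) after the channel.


For amplitude damping with parameter gamma on state sqrt(a)|0> + sqrt(b)|1>:
alpha^2 = 0.24, beta^2 = 0.76
P(|0>) = alpha^2 + gamma * beta^2
= 0.24 + 0.09 * 0.76
= 0.24 + 0.0684
= 0.3084

0.3084


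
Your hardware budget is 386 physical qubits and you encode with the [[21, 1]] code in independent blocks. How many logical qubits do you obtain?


Each code block uses 21 physical qubits for 1 logical qubit(s).
Number of complete blocks = floor(386 / 21) = 18
Logical qubits = 18 * 1
= 18

18


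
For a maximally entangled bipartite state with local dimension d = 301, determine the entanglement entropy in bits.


For a maximally entangled state in d x d:
S = log2(d) = log2(301)
= 8.2336

8.2336


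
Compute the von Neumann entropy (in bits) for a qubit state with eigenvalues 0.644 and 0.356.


S = -p*log2(p) - (1-p)*log2(1-p)
p = 0.6440, 1-p = 0.3560
= -0.6440 * log2(0.6440) - 0.3560 * log2(0.3560)
= -(-0.4089) - (-0.5305)
= 0.9393

0.9393


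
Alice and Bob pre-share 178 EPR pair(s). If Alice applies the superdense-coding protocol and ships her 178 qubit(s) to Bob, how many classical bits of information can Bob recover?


Superdense coding allows 2 classical bits per shared entangled pair.
178 pair(s) -> 2 * 178 = 356 classical bits

356


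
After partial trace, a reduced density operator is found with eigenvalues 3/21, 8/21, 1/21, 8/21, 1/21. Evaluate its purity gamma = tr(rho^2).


tr(rho^2) = sum of eigenvalues squared
= (3/21)^2 + (8/21)^2 + (1/21)^2 + (8/21)^2 + (1/21)^2
= (9 + 64 + 1 + 64 + 1) / 441
= 139/441
= 0.3152

0.3152


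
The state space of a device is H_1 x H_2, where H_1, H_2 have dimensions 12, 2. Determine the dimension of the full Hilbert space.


dim(H_1 x H_2) = 12 * 2
= 24

24


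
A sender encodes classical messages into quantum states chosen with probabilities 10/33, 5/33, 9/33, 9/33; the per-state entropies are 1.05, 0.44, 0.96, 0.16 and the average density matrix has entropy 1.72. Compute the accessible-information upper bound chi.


chi = S(rho) - sum_i p_i * S(rho_i)
Weighted entropy = 10/33 * 1.05 + 5/33 * 0.44 + 9/33 * 0.96 + 9/33 * 0.16
= 0.6903
chi = 1.72 - 0.6903
= 1.0297

1.0297


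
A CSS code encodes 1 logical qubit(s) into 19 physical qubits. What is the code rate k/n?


Code rate R = k/n
= 1/19
= 0.0526

0.0526


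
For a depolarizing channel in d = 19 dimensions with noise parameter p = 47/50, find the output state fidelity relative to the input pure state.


F = (1-p) + p/d
= (1 - 0.9400) + 0.9400/19
= 0.0600 + 0.0495
= 0.1095

0.1095


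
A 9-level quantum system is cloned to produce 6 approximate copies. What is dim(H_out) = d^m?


Output space = H^(tensor 6) where dim(H) = 9
dim = 9^6
= 81 (after 2 factors)
= 729 (after 3 factors)
= 6561 (after 4 factors)
= 59049 (after 5 factors)
= 531441 (after 6 factors)
= 531441

531441


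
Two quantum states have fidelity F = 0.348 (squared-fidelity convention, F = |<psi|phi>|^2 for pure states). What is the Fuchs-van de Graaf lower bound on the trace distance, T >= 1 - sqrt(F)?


Fuchs-van de Graaf (squared-fidelity convention): 1 - sqrt(F) <= T <= sqrt(1 - F).
Lower bound: T >= 1 - sqrt(F)
sqrt(F) = sqrt(0.348) = 0.5899
T >= 1 - 0.5899
T >= 0.4101

0.4101


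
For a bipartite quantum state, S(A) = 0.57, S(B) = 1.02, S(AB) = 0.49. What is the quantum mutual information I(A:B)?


I(A:B) = S(A) + S(B) - S(AB)
= 0.57 + 1.02 - 0.49
= 1.1000

1.1000


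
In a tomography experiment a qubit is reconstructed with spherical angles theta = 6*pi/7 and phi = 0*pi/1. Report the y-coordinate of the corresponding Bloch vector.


theta = 2.6928, phi = 0.0000
r_y = sin(theta)*sin(phi) = 0.4339 * 0.0000
r_y = 0.0000

0.0000


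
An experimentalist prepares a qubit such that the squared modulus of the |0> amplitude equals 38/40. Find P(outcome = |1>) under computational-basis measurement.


|alpha|^2 = 38/40 = 0.9500
|beta|^2 = 1 - 38/40 = 2/40 = 0.0500
P(|1>) = |beta|^2 = 0.0500

0.0500


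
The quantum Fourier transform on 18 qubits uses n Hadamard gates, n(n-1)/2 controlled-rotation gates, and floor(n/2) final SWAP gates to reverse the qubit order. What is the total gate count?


Hadamard gates: 18
Controlled rotations: n*(n-1)/2 = 18*17/2 = 153
SWAP gates: floor(n/2) = floor(18/2) = 9
Total = 18 + 153 + 9
= 180

180


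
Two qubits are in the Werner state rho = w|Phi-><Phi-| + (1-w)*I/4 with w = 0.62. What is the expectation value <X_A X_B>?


|Phi-> = (|00> - |11>)/sqrt(2)
For the pure Bell state, <X_A X_B> = -1 (Bell-state Pauli correlator).
The maximally-mixed part I/4 has tr(I/4 * P tensor P) = 0 for any traceless Pauli P.
So <X_A X_B>_rho = w * (-1) + (1 - w) * 0
= 0.62 * (-1)
= -0.6200

-0.6200


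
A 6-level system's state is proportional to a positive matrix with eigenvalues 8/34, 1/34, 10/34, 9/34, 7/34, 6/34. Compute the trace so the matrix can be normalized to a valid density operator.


tr(M) = sum of eigenvalues
= 8/34 + 1/34 + 10/34 + 9/34 + 7/34 + 6/34
= 41/34
= 1.2059

1.2059


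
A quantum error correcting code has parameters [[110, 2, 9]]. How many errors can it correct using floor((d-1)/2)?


Code parameters: [[110, 2, 9]], distance d = 9.
Number of correctable errors = floor((d-1)/2)
= floor((9 - 1)/2)
= floor(8/2)
= 4

4


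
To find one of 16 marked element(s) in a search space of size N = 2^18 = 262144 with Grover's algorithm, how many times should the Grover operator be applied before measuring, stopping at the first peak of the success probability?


After j Grover iterations the success probability is P(j) = sin^2((2j+1)*theta), where sin(theta) = sqrt(k/N).
N = 2^18 = 262144, k = 16
sin(theta) = sqrt(k/N) = 0.0078125
theta = arcsin(sqrt(k/N)) = 0.007812579475 rad
P(j) reaches its first maximum when (2j+1)*theta is as close as possible to pi/2, i.e. j = round(pi/(4*theta) - 1/2).
pi/(4*theta) - 1/2 = 100.0299
(For comparison, the common estimate pi/4 * sqrt(N/k) = 100.5310; the exact maximiser is used here.)
Optimal iterations = 100

100


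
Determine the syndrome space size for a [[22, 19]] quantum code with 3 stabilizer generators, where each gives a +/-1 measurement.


Each stabilizer generator gives a binary (+1 or -1) measurement outcome.
With 3 independent generators:
Total syndromes = 2^3
= 8

8


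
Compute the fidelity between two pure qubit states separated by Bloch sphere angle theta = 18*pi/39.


For states separated by angle theta on Bloch sphere:
F = cos^2(theta/2)
theta = 18*pi/39 = 1.4500
theta/2 = 0.7250
cos(theta/2) = 0.7485
F = 0.5603

0.5603


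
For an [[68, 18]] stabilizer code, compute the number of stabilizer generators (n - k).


For an [[n,k]] stabilizer code:
Number of stabilizer generators = n - k
= 68 - 18
= 50

50


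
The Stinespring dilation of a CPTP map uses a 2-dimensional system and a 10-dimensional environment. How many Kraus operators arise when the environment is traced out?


Tracing out the environment in an orthonormal basis {|i>_E} gives Kraus operators K_i = <i|_E U |0>_E.
Number of Kraus operators = dim(H_env) = d_env
= 10

10


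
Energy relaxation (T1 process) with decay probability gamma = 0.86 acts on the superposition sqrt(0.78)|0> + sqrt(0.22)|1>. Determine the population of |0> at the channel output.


For amplitude damping with parameter gamma on state sqrt(a)|0> + sqrt(b)|1>:
alpha^2 = 0.78, beta^2 = 0.22
P(|0>) = alpha^2 + gamma * beta^2
= 0.78 + 0.86 * 0.22
= 0.78 + 0.1892
= 0.9692

0.9692


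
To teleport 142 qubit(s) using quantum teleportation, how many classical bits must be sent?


Quantum teleportation requires 2 classical bits per qubit teleported.
142 qubit(s) -> 2 * 142 = 284 classical bits

284


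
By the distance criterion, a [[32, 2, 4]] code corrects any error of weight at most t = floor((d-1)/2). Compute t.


Code parameters: [[32, 2, 4]], distance d = 4.
Number of correctable errors = floor((d-1)/2)
= floor((4 - 1)/2)
= floor(3/2)
= 1

1


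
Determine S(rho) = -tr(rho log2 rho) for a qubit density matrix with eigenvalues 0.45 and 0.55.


S = -p*log2(p) - (1-p)*log2(1-p)
p = 0.4500, 1-p = 0.5500
= -0.4500 * log2(0.4500) - 0.5500 * log2(0.5500)
= -(-0.5184) - (-0.4744)
= 0.9928

0.9928


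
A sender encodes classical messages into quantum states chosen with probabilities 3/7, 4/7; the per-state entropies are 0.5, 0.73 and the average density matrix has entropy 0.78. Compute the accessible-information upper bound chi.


chi = S(rho) - sum_i p_i * S(rho_i)
Weighted entropy = 3/7 * 0.5 + 4/7 * 0.73
= 0.6314
chi = 0.78 - 0.6314
= 0.1486

0.1486


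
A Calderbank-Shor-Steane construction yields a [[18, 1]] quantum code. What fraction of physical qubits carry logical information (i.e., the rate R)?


Code rate R = k/n
= 1/18
= 0.0556

0.0556


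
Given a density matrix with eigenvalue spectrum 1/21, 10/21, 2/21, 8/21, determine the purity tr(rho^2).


tr(rho^2) = sum of eigenvalues squared
= (1/21)^2 + (10/21)^2 + (2/21)^2 + (8/21)^2
= (1 + 100 + 4 + 64) / 441
= 169/441
= 0.3832

0.3832


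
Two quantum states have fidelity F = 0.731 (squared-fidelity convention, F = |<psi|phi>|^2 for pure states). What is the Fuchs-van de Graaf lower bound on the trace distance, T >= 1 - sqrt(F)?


Fuchs-van de Graaf (squared-fidelity convention): 1 - sqrt(F) <= T <= sqrt(1 - F).
Lower bound: T >= 1 - sqrt(F)
sqrt(F) = sqrt(0.731) = 0.8550
T >= 1 - 0.8550
T >= 0.1450

0.1450


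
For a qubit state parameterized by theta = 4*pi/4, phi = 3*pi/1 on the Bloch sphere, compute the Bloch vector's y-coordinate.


theta = 3.1416, phi = 9.4248
r_y = sin(theta)*sin(phi) = 0.0000 * 0.0000
r_y = 0.0000

0.0000


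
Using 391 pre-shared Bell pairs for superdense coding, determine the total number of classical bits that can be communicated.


Superdense coding allows 2 classical bits per shared entangled pair.
391 pair(s) -> 2 * 391 = 782 classical bits

782


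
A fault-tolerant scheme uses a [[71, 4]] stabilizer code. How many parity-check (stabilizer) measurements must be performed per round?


For an [[n,k]] stabilizer code:
Number of stabilizer generators = n - k
= 71 - 4
= 67

67


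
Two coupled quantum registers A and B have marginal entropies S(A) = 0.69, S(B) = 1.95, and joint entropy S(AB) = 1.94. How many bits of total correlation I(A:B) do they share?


I(A:B) = S(A) + S(B) - S(AB)
= 0.69 + 1.95 - 1.94
= 0.7000

0.7000


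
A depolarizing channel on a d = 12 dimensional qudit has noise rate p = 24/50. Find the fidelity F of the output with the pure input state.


F = (1-p) + p/d
= (1 - 0.4800) + 0.4800/12
= 0.5200 + 0.0400
= 0.5600

0.5600


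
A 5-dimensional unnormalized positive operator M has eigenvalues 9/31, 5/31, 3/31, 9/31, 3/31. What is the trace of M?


tr(M) = sum of eigenvalues
= 9/31 + 5/31 + 3/31 + 9/31 + 3/31
= 29/31
= 0.9355

0.9355


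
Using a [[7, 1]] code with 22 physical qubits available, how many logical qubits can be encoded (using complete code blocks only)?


Each code block uses 7 physical qubits for 1 logical qubit(s).
Number of complete blocks = floor(22 / 7) = 3
Logical qubits = 3 * 1
= 3

3


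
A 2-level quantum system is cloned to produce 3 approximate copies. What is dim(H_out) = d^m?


Output space = H^(tensor 3) where dim(H) = 2
dim = 2^3
= 4 (after 2 factors)
= 8 (after 3 factors)
= 8

8


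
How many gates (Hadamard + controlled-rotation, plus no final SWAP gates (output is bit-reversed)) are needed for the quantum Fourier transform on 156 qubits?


Hadamard gates: 156
Controlled rotations: n*(n-1)/2 = 156*155/2 = 12090
SWAP gates: 0 (omitted)
Total = 156 + 12090
= 12246

12246


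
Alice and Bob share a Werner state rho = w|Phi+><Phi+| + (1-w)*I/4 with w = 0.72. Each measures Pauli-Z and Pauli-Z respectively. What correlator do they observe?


|Phi+> = (|00> + |11>)/sqrt(2)
For the pure Bell state, <Z_A Z_B> = +1 (Bell-state Pauli correlator).
The maximally-mixed part I/4 has tr(I/4 * P tensor P) = 0 for any traceless Pauli P.
So <Z_A Z_B>_rho = w * (+1) + (1 - w) * 0
= 0.72 * (+1)
= 0.7200

0.7200


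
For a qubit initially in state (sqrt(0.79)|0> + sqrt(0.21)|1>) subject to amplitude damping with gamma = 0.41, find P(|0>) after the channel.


For amplitude damping with parameter gamma on state sqrt(a)|0> + sqrt(b)|1>:
alpha^2 = 0.79, beta^2 = 0.21
P(|0>) = alpha^2 + gamma * beta^2
= 0.79 + 0.41 * 0.21
= 0.79 + 0.0861
= 0.8761

0.8761


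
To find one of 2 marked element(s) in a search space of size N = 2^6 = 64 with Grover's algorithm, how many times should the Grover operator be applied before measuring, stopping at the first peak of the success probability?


After j Grover iterations the success probability is P(j) = sin^2((2j+1)*theta), where sin(theta) = sqrt(k/N).
N = 2^6 = 64, k = 2
sin(theta) = sqrt(k/N) = 0.1767766953
theta = arcsin(sqrt(k/N)) = 0.1777106008 rad
P(j) reaches its first maximum when (2j+1)*theta is as close as possible to pi/2, i.e. j = round(pi/(4*theta) - 1/2).
pi/(4*theta) - 1/2 = 3.9195
(For comparison, the common estimate pi/4 * sqrt(N/k) = 4.4429; the exact maximiser is used here.)
Optimal iterations = 4

4


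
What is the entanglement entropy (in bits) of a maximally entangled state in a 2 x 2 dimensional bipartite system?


For a maximally entangled state in d x d:
S = log2(d) = log2(2)
= 1.0000

1.0000


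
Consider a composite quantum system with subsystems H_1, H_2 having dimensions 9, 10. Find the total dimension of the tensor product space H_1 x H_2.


dim(H_1 x H_2) = 9 * 10
= 90

90


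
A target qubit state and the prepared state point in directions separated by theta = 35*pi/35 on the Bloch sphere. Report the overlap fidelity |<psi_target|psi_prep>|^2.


For states separated by angle theta on Bloch sphere:
F = cos^2(theta/2)
theta = 35*pi/35 = 3.1416
theta/2 = 1.5708
cos(theta/2) = 0.0000
F = 0.0000

0.0000


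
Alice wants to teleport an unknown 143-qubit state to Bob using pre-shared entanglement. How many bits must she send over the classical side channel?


Quantum teleportation requires 2 classical bits per qubit teleported.
143 qubit(s) -> 2 * 143 = 286 classical bits

286


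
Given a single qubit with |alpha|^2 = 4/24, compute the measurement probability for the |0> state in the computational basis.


|alpha|^2 = 4/24 = 0.1667
|beta|^2 = 1 - 4/24 = 20/24 = 0.8333
P(|0>) = |alpha|^2 = 0.1667

0.1667


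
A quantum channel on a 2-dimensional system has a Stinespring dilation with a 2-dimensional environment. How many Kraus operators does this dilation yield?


Tracing out the environment in an orthonormal basis {|i>_E} gives Kraus operators K_i = <i|_E U |0>_E.
Number of Kraus operators = dim(H_env) = d_env
= 2

2


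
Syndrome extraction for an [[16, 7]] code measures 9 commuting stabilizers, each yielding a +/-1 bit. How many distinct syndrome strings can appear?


Each stabilizer generator gives a binary (+1 or -1) measurement outcome.
With 9 independent generators:
Total syndromes = 2^9
= 512

512


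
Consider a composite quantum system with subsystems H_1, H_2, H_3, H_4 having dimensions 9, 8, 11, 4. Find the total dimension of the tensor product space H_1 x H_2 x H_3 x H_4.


dim(H_1 x H_2 x H_3 x H_4) = 9 * 8 * 11 * 4
= 72 * 11 * 4
= 792 * 4
= 3168

3168


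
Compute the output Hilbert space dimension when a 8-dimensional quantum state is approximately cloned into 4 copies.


Output space = H^(tensor 4) where dim(H) = 8
dim = 8^4
= 64 (after 2 factors)
= 512 (after 3 factors)
= 4096 (after 4 factors)
= 4096

4096


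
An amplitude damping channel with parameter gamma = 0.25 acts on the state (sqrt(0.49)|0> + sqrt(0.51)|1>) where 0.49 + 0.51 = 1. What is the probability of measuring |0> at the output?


For amplitude damping with parameter gamma on state sqrt(a)|0> + sqrt(b)|1>:
alpha^2 = 0.49, beta^2 = 0.51
P(|0>) = alpha^2 + gamma * beta^2
= 0.49 + 0.25 * 0.51
= 0.49 + 0.1275
= 0.6175

0.6175


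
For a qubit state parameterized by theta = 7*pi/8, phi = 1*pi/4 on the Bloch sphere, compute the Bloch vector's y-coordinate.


theta = 2.7489, phi = 0.7854
r_y = sin(theta)*sin(phi) = 0.3827 * 0.7071
r_y = 0.2706

0.2706


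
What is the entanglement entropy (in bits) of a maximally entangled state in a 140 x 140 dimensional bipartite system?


For a maximally entangled state in d x d:
S = log2(d) = log2(140)
= 7.1293

7.1293


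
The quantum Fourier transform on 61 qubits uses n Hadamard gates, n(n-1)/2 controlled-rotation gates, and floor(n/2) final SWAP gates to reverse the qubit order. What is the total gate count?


Hadamard gates: 61
Controlled rotations: n*(n-1)/2 = 61*60/2 = 1830
SWAP gates: floor(n/2) = floor(61/2) = 30
Total = 61 + 1830 + 30
= 1921

1921


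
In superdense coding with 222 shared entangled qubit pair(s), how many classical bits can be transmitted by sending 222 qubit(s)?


Superdense coding allows 2 classical bits per shared entangled pair.
222 pair(s) -> 2 * 222 = 444 classical bits

444


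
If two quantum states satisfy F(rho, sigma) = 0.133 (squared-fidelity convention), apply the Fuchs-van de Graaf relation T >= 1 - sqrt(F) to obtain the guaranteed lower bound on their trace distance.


Fuchs-van de Graaf (squared-fidelity convention): 1 - sqrt(F) <= T <= sqrt(1 - F).
Lower bound: T >= 1 - sqrt(F)
sqrt(F) = sqrt(0.133) = 0.3647
T >= 1 - 0.3647
T >= 0.6353

0.6353


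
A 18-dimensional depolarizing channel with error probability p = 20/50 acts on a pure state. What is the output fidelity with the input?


F = (1-p) + p/d
= (1 - 0.4000) + 0.4000/18
= 0.6000 + 0.0222
= 0.6222

0.6222


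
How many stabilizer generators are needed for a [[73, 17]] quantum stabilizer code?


For an [[n,k]] stabilizer code:
Number of stabilizer generators = n - k
= 73 - 17
= 56

56


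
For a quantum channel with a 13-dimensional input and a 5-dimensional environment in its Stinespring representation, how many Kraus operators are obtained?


Tracing out the environment in an orthonormal basis {|i>_E} gives Kraus operators K_i = <i|_E U |0>_E.
Number of Kraus operators = dim(H_env) = d_env
= 5

5


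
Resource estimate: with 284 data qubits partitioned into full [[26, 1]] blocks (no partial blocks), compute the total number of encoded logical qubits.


Each code block uses 26 physical qubits for 1 logical qubit(s).
Number of complete blocks = floor(284 / 26) = 10
Logical qubits = 10 * 1
= 10

10


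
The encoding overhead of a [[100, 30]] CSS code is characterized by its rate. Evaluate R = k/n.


Code rate R = k/n
= 30/100
= 0.3000

0.3000


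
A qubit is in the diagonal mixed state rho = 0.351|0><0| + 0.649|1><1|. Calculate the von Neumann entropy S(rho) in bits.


S = -p*log2(p) - (1-p)*log2(1-p)
p = 0.3510, 1-p = 0.6490
= -0.3510 * log2(0.3510) - 0.6490 * log2(0.6490)
= -(-0.5302) - (-0.4048)
= 0.9350

0.9350


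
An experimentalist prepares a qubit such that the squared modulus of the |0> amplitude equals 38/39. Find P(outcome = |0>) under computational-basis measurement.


|alpha|^2 = 38/39 = 0.9744
|beta|^2 = 1 - 38/39 = 1/39 = 0.0256
P(|0>) = |alpha|^2 = 0.9744

0.9744


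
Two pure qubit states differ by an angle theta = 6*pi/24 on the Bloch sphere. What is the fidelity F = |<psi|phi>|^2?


For states separated by angle theta on Bloch sphere:
F = cos^2(theta/2)
theta = 6*pi/24 = 0.7854
theta/2 = 0.3927
cos(theta/2) = 0.9239
F = 0.8536

0.8536


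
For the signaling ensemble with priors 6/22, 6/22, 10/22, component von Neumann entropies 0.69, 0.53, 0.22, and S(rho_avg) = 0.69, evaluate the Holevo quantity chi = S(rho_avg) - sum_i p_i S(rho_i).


chi = S(rho) - sum_i p_i * S(rho_i)
Weighted entropy = 6/22 * 0.69 + 6/22 * 0.53 + 10/22 * 0.22
= 0.4327
chi = 0.69 - 0.4327
= 0.2573

0.2573


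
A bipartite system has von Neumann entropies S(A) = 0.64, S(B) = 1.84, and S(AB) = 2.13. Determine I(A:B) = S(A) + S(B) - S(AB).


I(A:B) = S(A) + S(B) - S(AB)
= 0.64 + 1.84 - 2.13
= 0.3500

0.3500


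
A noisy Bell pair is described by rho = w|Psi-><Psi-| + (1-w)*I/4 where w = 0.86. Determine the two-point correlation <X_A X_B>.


|Psi-> = (|01> - |10>)/sqrt(2)
For the pure Bell state, <X_A X_B> = -1 (Bell-state Pauli correlator).
The maximally-mixed part I/4 has tr(I/4 * P tensor P) = 0 for any traceless Pauli P.
So <X_A X_B>_rho = w * (-1) + (1 - w) * 0
= 0.86 * (-1)
= -0.8600

-0.8600


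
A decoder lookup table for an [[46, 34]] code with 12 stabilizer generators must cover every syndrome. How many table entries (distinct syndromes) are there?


Each stabilizer generator gives a binary (+1 or -1) measurement outcome.
With 12 independent generators:
Total syndromes = 2^12
= 4096

4096


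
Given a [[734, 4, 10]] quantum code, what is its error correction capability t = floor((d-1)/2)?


Code parameters: [[734, 4, 10]], distance d = 10.
Number of correctable errors = floor((d-1)/2)
= floor((10 - 1)/2)
= floor(9/2)
= 4

4


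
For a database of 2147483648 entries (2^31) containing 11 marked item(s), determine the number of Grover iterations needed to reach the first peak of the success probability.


After j Grover iterations the success probability is P(j) = sin^2((2j+1)*theta), where sin(theta) = sqrt(k/N).
N = 2^31 = 2147483648, k = 11
sin(theta) = sqrt(k/N) = 7.157006469e-05
theta = arcsin(sqrt(k/N)) = 7.157006476e-05 rad
P(j) reaches its first maximum when (2j+1)*theta is as close as possible to pi/2, i.e. j = round(pi/(4*theta) - 1/2).
pi/(4*theta) - 1/2 = 10973.3361
(For comparison, the common estimate pi/4 * sqrt(N/k) = 10973.8362; the exact maximiser is used here.)
Optimal iterations = 10973

10973


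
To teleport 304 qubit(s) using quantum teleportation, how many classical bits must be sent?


Quantum teleportation requires 2 classical bits per qubit teleported.
304 qubit(s) -> 2 * 304 = 608 classical bits

608


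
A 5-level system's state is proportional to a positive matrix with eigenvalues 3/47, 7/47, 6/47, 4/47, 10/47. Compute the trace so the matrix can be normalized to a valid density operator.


tr(M) = sum of eigenvalues
= 3/47 + 7/47 + 6/47 + 4/47 + 10/47
= 30/47
= 0.6383

0.6383


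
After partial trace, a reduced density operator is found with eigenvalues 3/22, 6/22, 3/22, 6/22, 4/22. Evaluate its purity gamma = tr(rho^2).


tr(rho^2) = sum of eigenvalues squared
= (3/22)^2 + (6/22)^2 + (3/22)^2 + (6/22)^2 + (4/22)^2
= (9 + 36 + 9 + 36 + 16) / 484
= 106/484
= 0.2190

0.2190


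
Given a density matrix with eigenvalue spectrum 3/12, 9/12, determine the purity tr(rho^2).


tr(rho^2) = sum of eigenvalues squared
= (3/12)^2 + (9/12)^2
= (9 + 81) / 144
= 90/144
= 0.6250

0.6250


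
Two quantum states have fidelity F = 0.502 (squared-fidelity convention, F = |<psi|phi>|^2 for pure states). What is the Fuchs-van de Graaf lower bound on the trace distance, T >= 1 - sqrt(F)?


Fuchs-van de Graaf (squared-fidelity convention): 1 - sqrt(F) <= T <= sqrt(1 - F).
Lower bound: T >= 1 - sqrt(F)
sqrt(F) = sqrt(0.502) = 0.7085
T >= 1 - 0.7085
T >= 0.2915

0.2915


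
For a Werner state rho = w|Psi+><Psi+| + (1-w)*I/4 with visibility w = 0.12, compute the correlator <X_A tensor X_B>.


|Psi+> = (|01> + |10>)/sqrt(2)
For the pure Bell state, <X_A X_B> = +1 (Bell-state Pauli correlator).
The maximally-mixed part I/4 has tr(I/4 * P tensor P) = 0 for any traceless Pauli P.
So <X_A X_B>_rho = w * (+1) + (1 - w) * 0
= 0.12 * (+1)
= 0.1200

0.1200


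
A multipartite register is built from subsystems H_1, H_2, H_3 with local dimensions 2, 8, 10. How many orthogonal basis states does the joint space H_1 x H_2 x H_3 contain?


dim(H_1 x H_2 x H_3) = 2 * 8 * 10
= 16 * 10
= 160

160


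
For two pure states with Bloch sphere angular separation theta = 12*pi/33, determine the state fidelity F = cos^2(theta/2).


For states separated by angle theta on Bloch sphere:
F = cos^2(theta/2)
theta = 12*pi/33 = 1.1424
theta/2 = 0.5712
cos(theta/2) = 0.8413
F = 0.7077

0.7077


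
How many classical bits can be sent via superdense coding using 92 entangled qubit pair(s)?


Superdense coding allows 2 classical bits per shared entangled pair.
92 pair(s) -> 2 * 92 = 184 classical bits

184


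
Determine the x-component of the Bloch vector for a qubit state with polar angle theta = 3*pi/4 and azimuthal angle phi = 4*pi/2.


theta = 2.3562, phi = 6.2832
r_x = sin(theta)*cos(phi) = 0.7071 * 1.0000
r_x = 0.7071

0.7071


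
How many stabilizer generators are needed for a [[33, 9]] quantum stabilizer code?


For an [[n,k]] stabilizer code:
Number of stabilizer generators = n - k
= 33 - 9
= 24

24


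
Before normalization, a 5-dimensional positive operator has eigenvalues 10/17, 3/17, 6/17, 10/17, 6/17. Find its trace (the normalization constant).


tr(M) = sum of eigenvalues
= 10/17 + 3/17 + 6/17 + 10/17 + 6/17
= 35/17
= 2.0588

2.0588


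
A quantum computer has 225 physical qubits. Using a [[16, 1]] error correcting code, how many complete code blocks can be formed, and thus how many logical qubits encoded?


Each code block uses 16 physical qubits for 1 logical qubit(s).
Number of complete blocks = floor(225 / 16) = 14
Logical qubits = 14 * 1
= 14

14


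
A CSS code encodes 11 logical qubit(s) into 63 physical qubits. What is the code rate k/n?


Code rate R = k/n
= 11/63
= 0.1746

0.1746


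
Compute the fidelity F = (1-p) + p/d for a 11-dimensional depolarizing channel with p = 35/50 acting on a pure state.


F = (1-p) + p/d
= (1 - 0.7000) + 0.7000/11
= 0.3000 + 0.0636
= 0.3636

0.3636
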